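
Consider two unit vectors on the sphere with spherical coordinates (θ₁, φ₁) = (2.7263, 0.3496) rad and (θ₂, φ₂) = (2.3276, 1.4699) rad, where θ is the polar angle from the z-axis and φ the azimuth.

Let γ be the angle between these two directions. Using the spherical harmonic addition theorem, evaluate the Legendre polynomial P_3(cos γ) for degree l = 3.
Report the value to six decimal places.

-0.053916

Addition theorem: P_3(cos γ) = (4π/7) Σ_m Y*_{lm}(Ω₁) Y_{lm}(Ω₂), m = −3…3:
  term(m=-3) = (-0.004288, 0.000956)   from Y*(Ω₁)=(0.013662, 0.023752), Y(Ω₂)=(-0.047795, 0.153048)
  term(m=-2) = (-0.035051, -0.044259)   from Y*(Ω₁)=(-0.116500, -0.097967), Y(Ω₂)=(0.363376, 0.074338)
  term(m=-1) = (0.057679, -0.119253)   from Y*(Ω₁)=(0.390306, 0.142296), Y(Ω₂)=(0.032118, -0.317248)
  term(m=+0) = (-0.066714, -0.000000)   from Y*(Ω₁)=(-0.405004, -0.000000), Y(Ω₂)=(0.164725, 0.000000)
  term(m=+1) = (0.057679, 0.119253)   from Y*(Ω₁)=(-0.390306, 0.142296), Y(Ω₂)=(-0.032118, -0.317248)
  term(m=+2) = (-0.035051, 0.044259)   from Y*(Ω₁)=(-0.116500, 0.097967), Y(Ω₂)=(0.363376, -0.074338)
  term(m=+3) = (-0.004288, -0.000956)   from Y*(Ω₁)=(-0.013662, 0.023752), Y(Ω₂)=(0.047795, 0.153048)
Σ over m = (-0.030033, -0.000000); ×(4π/7) → (-0.053916, -0.000000). Real part: -0.053916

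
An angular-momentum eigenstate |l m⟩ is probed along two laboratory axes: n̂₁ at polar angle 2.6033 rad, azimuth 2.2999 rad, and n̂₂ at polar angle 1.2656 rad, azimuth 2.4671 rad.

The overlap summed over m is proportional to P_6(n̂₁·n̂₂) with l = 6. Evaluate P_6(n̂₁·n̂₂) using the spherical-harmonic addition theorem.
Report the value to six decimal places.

Summing Y*_{l m}(θ₁,φ₁)·Y_{l m}(θ₂,φ₂) over m ∈ [−6, 6]; prefactor 4π/(2·6+1) = 0.966644:
  m=-6: Y*=(0.002907, 0.008276)  Y=(-0.224543, -0.286098)  product (0.001715, -0.002690)
  m=-5: Y*=(-0.024571, 0.044560)  Y=(0.386376, 0.090822)  product (-0.013541, 0.014985)
  m=-4: Y*=(-0.170786, 0.039121)  Y=(0.001821, -0.000865)  product (-0.000277, 0.000219)
  m=-3: Y*=(-0.314123, -0.222607)  Y=(-0.149067, 0.306490)  product (0.115052, -0.063093)
  m=-2: Y*=(-0.054472, -0.481763)  Y=(-0.023216, -0.102946)  product (-0.048331, 0.016792)
  m=-1: Y*=(0.098788, -0.110587)  Y=(-0.236105, -0.188788)  product (-0.044202, 0.007460)
  m=+0: Y*=(-0.396510, -0.000000)  Y=(0.132379, 0.000000)  product (-0.052489, -0.000000)
  m=+1: Y*=(-0.098788, -0.110587)  Y=(0.236105, -0.188788)  product (-0.044202, -0.007460)
  m=+2: Y*=(-0.054472, 0.481763)  Y=(-0.023216, 0.102946)  product (-0.048331, -0.016792)
  m=+3: Y*=(0.314123, -0.222607)  Y=(0.149067, 0.306490)  product (0.115052, 0.063093)
  m=+4: Y*=(-0.170786, -0.039121)  Y=(0.001821, 0.000865)  product (-0.000277, -0.000219)
  m=+5: Y*=(0.024571, 0.044560)  Y=(-0.386376, 0.090822)  product (-0.013541, -0.014985)
  m=+6: Y*=(0.002907, -0.008276)  Y=(-0.224543, 0.286098)  product (0.001715, 0.002690)
Accumulated sum (-0.031656, 0.000000); after 4π/(2l+1) scaling, (-0.030600, 0.000000) ⇒ P_6 = -0.030600

-0.030600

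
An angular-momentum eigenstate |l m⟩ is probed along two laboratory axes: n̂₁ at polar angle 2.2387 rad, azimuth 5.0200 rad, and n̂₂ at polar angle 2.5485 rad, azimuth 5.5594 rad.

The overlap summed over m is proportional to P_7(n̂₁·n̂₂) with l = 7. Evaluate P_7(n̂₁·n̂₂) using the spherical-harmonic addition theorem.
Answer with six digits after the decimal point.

-0.394051

Addition theorem: P_7(cos γ) = (4π/15) Σ_m Y*_{lm}(Ω₁) Y_{lm}(Ω₂), m = −7…7:
  [-7]  conj(Y_{7,-7})(Ω₁) = -0.07679 - 0.05058j ; Y_{7,-7}(Ω₂) = 0.00295 - 0.00799j ; Δ = -0.00063 + 0.00046j
  [-6]  conj(Y_{7,-6})(Ω₁) = -0.07367 + 0.26122j ; Y_{7,-6}(Ω₂) = 0.01709 + 0.04411j ; Δ = -0.01278 + 0.00122j
  [-5]  conj(Y_{7,-5})(Ω₁) = 0.43615 - 0.01429j ; Y_{7,-5}(Ω₂) = -0.14114 - 0.07300j ; Δ = -0.06260 - 0.02982j
  [-4]  conj(Y_{7,-4})(Ω₁) = -0.11453 - 0.32340j ; Y_{7,-4}(Ω₂) = 0.34204 - 0.08605j ; Δ = -0.06700 - 0.10076j
  [-3]  conj(Y_{7,-3})(Ω₁) = 0.05447 - 0.04124j ; Y_{7,-3}(Ω₂) = -0.27540 + 0.40207j ; Δ = 0.00158 + 0.03326j
  [-2]  conj(Y_{7,-2})(Ω₁) = -0.30017 - 0.21214j ; Y_{7,-2}(Ω₂) = -0.03474 - 0.28049j ; Δ = -0.04908 + 0.09157j
  [-1]  conj(Y_{7,-1})(Ω₁) = -0.02788 + 0.08777j ; Y_{7,-1}(Ω₂) = -0.18036 - 0.15940j ; Δ = 0.01902 - 0.01139j
  [+0]  conj(Y_{7,0})(Ω₁) = -0.34153 + 0.00000j ; Y_{7,0}(Ω₂) = 0.37298 + 0.00000j ; Δ = -0.12738 + 0.00000j
  [+1]  conj(Y_{7,1})(Ω₁) = 0.02788 + 0.08777j ; Y_{7,1}(Ω₂) = 0.18036 - 0.15940j ; Δ = 0.01902 + 0.01139j
  [+2]  conj(Y_{7,2})(Ω₁) = -0.30017 + 0.21214j ; Y_{7,2}(Ω₂) = -0.03474 + 0.28049j ; Δ = -0.04908 - 0.09157j
  [+3]  conj(Y_{7,3})(Ω₁) = -0.05447 - 0.04124j ; Y_{7,3}(Ω₂) = 0.27540 + 0.40207j ; Δ = 0.00158 - 0.03326j
  [+4]  conj(Y_{7,4})(Ω₁) = -0.11453 + 0.32340j ; Y_{7,4}(Ω₂) = 0.34204 + 0.08605j ; Δ = -0.06700 + 0.10076j
  [+5]  conj(Y_{7,5})(Ω₁) = -0.43615 - 0.01429j ; Y_{7,5}(Ω₂) = 0.14114 - 0.07300j ; Δ = -0.06260 + 0.02982j
  [+6]  conj(Y_{7,6})(Ω₁) = -0.07367 - 0.26122j ; Y_{7,6}(Ω₂) = 0.01709 - 0.04411j ; Δ = -0.01278 - 0.00122j
  [+7]  conj(Y_{7,7})(Ω₁) = 0.07679 - 0.05058j ; Y_{7,7}(Ω₂) = -0.00295 - 0.00799j ; Δ = -0.00063 - 0.00046j
Accumulated sum -0.47036 - 0.00000j; after 4π/(2l+1) scaling, -0.39405 - 0.00000j ⇒ P_7 = -0.394051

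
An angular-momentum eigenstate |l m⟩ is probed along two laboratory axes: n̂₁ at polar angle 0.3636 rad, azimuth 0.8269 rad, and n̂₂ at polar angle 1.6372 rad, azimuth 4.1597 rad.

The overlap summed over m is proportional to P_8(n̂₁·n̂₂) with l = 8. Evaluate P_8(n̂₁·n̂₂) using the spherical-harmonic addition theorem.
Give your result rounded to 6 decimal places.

Addition theorem: P_8(cos γ) = (4π/17) Σ_m Y*_{lm}(Ω₁) Y_{lm}(Ω₂), m = −8…8:
  term(m=-8) = +0.000003-0.000067i   from Y*(Ω₁)=+0.000125+0.000043i, Y(Ω₂)=-0.145235-0.485138i
  term(m=-7) = +0.000043-0.000182i   from Y*(Ω₁)=+0.001220-0.000659i, Y(Ω₂)=+0.089554-0.100630i
  term(m=-6) = -0.001314+0.002915i   from Y*(Ω₁)=+0.002272-0.008933i, Y(Ω₂)=-0.341661-0.060247i
  term(m=-5) = -0.003945+0.005587i   from Y*(Ω₁)=-0.023862-0.036589i, Y(Ω₂)=-0.057805-0.145508i
  term(m=-4) = +0.032377-0.031072i   from Y*(Ω₁)=-0.148837-0.024938i, Y(Ω₂)=-0.177570+0.238515i
  term(m=-3) = +0.051497-0.033272i   from Y*(Ω₁)=-0.291254+0.226460i, Y(Ω₂)=-0.165549-0.014484i
  term(m=-2) = -0.146172+0.058792i   from Y*(Ω₁)=-0.047438+0.570208i, Y(Ω₂)=+0.123579+0.246067i
  term(m=-1) = -0.060236+0.011660i   from Y*(Ω₁)=+0.244223+0.265385i, Y(Ω₂)=-0.089308+0.144790i
  term(m=+0) = -0.091613-0.000000i   from Y*(Ω₁)=-0.340775-0.000000i, Y(Ω₂)=+0.268837+0.000000i
  term(m=+1) = -0.060236-0.011660i   from Y*(Ω₁)=-0.244223+0.265385i, Y(Ω₂)=+0.089308+0.144790i
  term(m=+2) = -0.146172-0.058792i   from Y*(Ω₁)=-0.047438-0.570208i, Y(Ω₂)=+0.123579-0.246067i
  term(m=+3) = +0.051497+0.033272i   from Y*(Ω₁)=+0.291254+0.226460i, Y(Ω₂)=+0.165549-0.014484i
  term(m=+4) = +0.032377+0.031072i   from Y*(Ω₁)=-0.148837+0.024938i, Y(Ω₂)=-0.177570-0.238515i
  term(m=+5) = -0.003945-0.005587i   from Y*(Ω₁)=+0.023862-0.036589i, Y(Ω₂)=+0.057805-0.145508i
  term(m=+6) = -0.001314-0.002915i   from Y*(Ω₁)=+0.002272+0.008933i, Y(Ω₂)=-0.341661+0.060247i
  term(m=+7) = +0.000043+0.000182i   from Y*(Ω₁)=-0.001220-0.000659i, Y(Ω₂)=-0.089554-0.100630i
  term(m=+8) = +0.000003+0.000067i   from Y*(Ω₁)=+0.000125-0.000043i, Y(Ω₂)=-0.145235+0.485138i
Accumulated sum -0.347108-0.000000i; after 4π/(2l+1) scaling, -0.256582-0.000000i ⇒ P_8 = -0.256582

-0.256582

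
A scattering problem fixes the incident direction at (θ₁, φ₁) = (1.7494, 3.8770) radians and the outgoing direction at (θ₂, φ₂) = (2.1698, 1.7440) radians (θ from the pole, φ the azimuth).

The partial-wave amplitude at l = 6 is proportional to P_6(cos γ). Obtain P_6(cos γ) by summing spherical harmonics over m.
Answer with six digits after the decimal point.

Summing Y*_{l m}(θ₁,φ₁)·Y_{l m}(θ₂,φ₂) over m ∈ [−6, 6]; prefactor 4π/(2·6+1) = 0.966644:
  m=-6: Y*=(-0.129643, -0.419182)  Y=(-0.077713, 0.132158)  product (0.065473, 0.015443)
  m=-5: Y*=(-0.235989, -0.140001)  Y=(0.276185, 0.234893)  product (-0.032291, -0.094099)
  m=-4: Y*=(0.214092, -0.043390)  Y=(0.318916, -0.264725)  product (0.056791, -0.070513)
  m=-3: Y*=(0.173649, -0.235470)  Y=(-0.051041, -0.089225)  product (-0.029873, -0.003475)
  m=-2: Y*=(0.014632, 0.145862)  Y=(0.289879, -0.104635)  product (0.019504, 0.040751)
  m=-1: Y*=(0.218239, 0.197442)  Y=(-0.039738, -0.227130)  product (0.036173, -0.057415)
  m=+0: Y*=(-0.126665, -0.000000)  Y=(0.252180, 0.000000)  product (-0.031942, -0.000000)
  m=+1: Y*=(-0.218239, 0.197442)  Y=(0.039738, -0.227130)  product (0.036173, 0.057415)
  m=+2: Y*=(0.014632, -0.145862)  Y=(0.289879, 0.104635)  product (0.019504, -0.040751)
  m=+3: Y*=(-0.173649, -0.235470)  Y=(0.051041, -0.089225)  product (-0.029873, 0.003475)
  m=+4: Y*=(0.214092, 0.043390)  Y=(0.318916, 0.264725)  product (0.056791, 0.070513)
  m=+5: Y*=(0.235989, -0.140001)  Y=(-0.276185, 0.234893)  product (-0.032291, 0.094099)
  m=+6: Y*=(-0.129643, 0.419182)  Y=(-0.077713, -0.132158)  product (0.065473, -0.015443)
Total Σ_m = (0.199609, 0.000000). Multiply by 0.966644: (0.192951, 0.000000). P_6(cos γ) = 0.192951

0.192951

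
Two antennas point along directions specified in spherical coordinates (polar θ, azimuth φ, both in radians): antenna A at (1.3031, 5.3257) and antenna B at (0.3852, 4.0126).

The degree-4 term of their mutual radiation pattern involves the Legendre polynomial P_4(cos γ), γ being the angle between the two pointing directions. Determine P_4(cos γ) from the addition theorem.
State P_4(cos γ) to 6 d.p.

Expand P_4 via completeness: Σ_{m} conj(Y_{4,m}) at Ω₁ times Y_{4,m} at Ω₂ —
  m=-4: Y*=-0.29562 + 0.24316j  Y=-0.00831 + 0.00296j  product 0.00174 - 0.00290j
  m=-3: Y*=-0.28626 - 0.07896j  Y=0.05314 + 0.03103j  product -0.01276 - 0.01308j
  m=-2: Y*=0.05356 + 0.14943j  Y=-0.04033 - 0.23324j  product 0.03269 - 0.01852j
  m=-1: Y*=-0.17436 + 0.24772j  Y=-0.31954 + 0.37953j  product -0.03830 - 0.14533j
  m=+0: Y*=0.11344 + 0.00000j  Y=0.32268 + 0.00000j  product 0.03660 + 0.00000j
  m=+1: Y*=0.17436 + 0.24772j  Y=0.31954 + 0.37953j  product -0.03830 + 0.14533j
  m=+2: Y*=0.05356 - 0.14943j  Y=-0.04033 + 0.23324j  product 0.03269 + 0.01852j
  m=+3: Y*=0.28626 - 0.07896j  Y=-0.05314 + 0.03103j  product -0.01276 + 0.01308j
  m=+4: Y*=-0.29562 - 0.24316j  Y=-0.00831 - 0.00296j  product 0.00174 + 0.00290j
Accumulated sum 0.00334 - 0.00000j; after 4π/(2l+1) scaling, 0.00466 - 0.00000j ⇒ P_4 = 0.004658

0.004658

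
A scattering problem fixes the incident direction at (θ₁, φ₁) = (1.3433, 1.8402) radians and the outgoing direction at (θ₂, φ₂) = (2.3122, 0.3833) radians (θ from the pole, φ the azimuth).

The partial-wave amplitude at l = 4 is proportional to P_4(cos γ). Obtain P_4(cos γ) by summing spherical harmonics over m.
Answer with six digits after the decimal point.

0.356390

Summing Y*_{l m}(θ₁,φ₁)·Y_{l m}(θ₂,φ₂) over m ∈ [−4, 4]; prefactor 4π/(2·4+1) = 1.396263:
  m=-4: (0.188736, 0.351149) × (0.004921, -0.130839) = (0.046873, -0.022966)  (running Σ = (0.046873, -0.022966))
  m=-3: (0.188743, -0.180323) × (-0.138549, 0.309503) = (0.029660, 0.083400)  (running Σ = (0.076533, 0.060434))
  m=-2: (0.175484, 0.104906) × (0.287342, -0.276738) = (0.079456, -0.018419)  (running Σ = (0.155989, 0.042015))
  m=-1: (0.073150, -0.264924) × (-0.042053, 0.016958) = (0.001416, 0.012381)  (running Σ = (0.157405, 0.054396))
  m=0: (0.165504, -0.000000) × (-0.359895, 0.000000) = (-0.059564, 0.000000)  (running Σ = (0.097841, 0.054396))
  m=1: (-0.073150, -0.264924) × (0.042053, 0.016958) = (0.001416, -0.012381)  (running Σ = (0.099257, 0.042015))
  m=2: (0.175484, -0.104906) × (0.287342, 0.276738) = (0.079456, 0.018419)  (running Σ = (0.178713, 0.060434))
  m=3: (-0.188743, -0.180323) × (0.138549, 0.309503) = (0.029660, -0.083400)  (running Σ = (0.208373, -0.022966))
  m=4: (0.188736, -0.351149) × (0.004921, 0.130839) = (0.046873, 0.022966)  (running Σ = (0.255246, -0.000000))
Accumulated sum (0.255246, -0.000000); after 4π/(2l+1) scaling, (0.356390, -0.000000) ⇒ P_4 = 0.356390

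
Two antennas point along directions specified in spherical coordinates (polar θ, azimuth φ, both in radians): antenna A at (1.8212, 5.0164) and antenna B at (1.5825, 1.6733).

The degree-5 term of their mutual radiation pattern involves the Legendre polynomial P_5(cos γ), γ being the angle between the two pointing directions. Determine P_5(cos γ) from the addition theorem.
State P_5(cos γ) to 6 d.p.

Expand P_5 via completeness: Σ_{m} conj(Y_{5,m}) at Ω₁ times Y_{5,m} at Ω₂ —
  term(m=-5) = -0.098136-0.155402i   from Y*(Ω₁)=+0.395623-0.020092i, Y(Ω₂)=-0.227520-0.404358i
  term(m=-4) = +0.003809+0.003970i   from Y*(Ω₁)=-0.111294-0.300450i, Y(Ω₂)=-0.015749+0.006845i
  term(m=-3) = -0.040000-0.027632i   from Y*(Ω₁)=+0.111286-0.086149i, Y(Ω₂)=-0.104562-0.329241i
  term(m=-2) = +0.005864+0.002500i   from Y*(Ω₁)=-0.263930-0.183690i, Y(Ω₂)=-0.019409+0.004036i
  term(m=-1) = -0.021334-0.004358i   from Y*(Ω₁)=+0.020392-0.064998i, Y(Ω₂)=-0.032708-0.317968i
  term(m=+0) = +0.006504+0.000000i   from Y*(Ω₁)=-0.317019-0.000000i, Y(Ω₂)=-0.020518+0.000000i
  term(m=+1) = -0.021334+0.004358i   from Y*(Ω₁)=-0.020392-0.064998i, Y(Ω₂)=+0.032708-0.317968i
  term(m=+2) = +0.005864-0.002500i   from Y*(Ω₁)=-0.263930+0.183690i, Y(Ω₂)=-0.019409-0.004036i
  term(m=+3) = -0.040000+0.027632i   from Y*(Ω₁)=-0.111286-0.086149i, Y(Ω₂)=+0.104562-0.329241i
  term(m=+4) = +0.003809-0.003970i   from Y*(Ω₁)=-0.111294+0.300450i, Y(Ω₂)=-0.015749-0.006845i
  term(m=+5) = -0.098136+0.155402i   from Y*(Ω₁)=-0.395623-0.020092i, Y(Ω₂)=+0.227520-0.404358i
Accumulated sum -0.293091+0.000000i; after 4π/(2l+1) scaling, -0.334826+0.000000i ⇒ P_5 = -0.334826

-0.334826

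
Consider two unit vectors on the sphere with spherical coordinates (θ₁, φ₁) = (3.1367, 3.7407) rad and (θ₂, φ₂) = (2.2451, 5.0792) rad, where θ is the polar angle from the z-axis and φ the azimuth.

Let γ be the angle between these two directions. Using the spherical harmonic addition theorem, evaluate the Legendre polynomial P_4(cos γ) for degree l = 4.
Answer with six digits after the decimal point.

-0.422365

Summing Y*_{l m}(θ₁,φ₁)·Y_{l m}(θ₂,φ₂) over m ∈ [−4, 4]; prefactor 4π/(2·4+1) = 1.396263:
  m=-4: -0.00000 + 0.00000j × 0.01703 - 0.16388j = 0.00000 + 0.00000j  (running Σ = 0.00000 + 0.00000j)
  m=-3: -0.00000 + 0.00000j × 0.33204 + 0.16881j = -0.00000 + 0.00000j  (running Σ = -0.00000 + 0.00000j)
  m=-2: 0.00002 + 0.00004j × -0.26209 + 0.23627j = -0.00002 - 0.00001j  (running Σ = -0.00002 - 0.00001j)
  m=-1: 0.00765 + 0.00522j × 0.02245 + 0.05843j = -0.00013 + 0.00056j  (running Σ = -0.00015 + 0.00056j)
  m=0: 0.84618 + 0.00000j × -0.35713 + 0.00000j = -0.30220 + 0.00000j  (running Σ = -0.30235 + 0.00056j)
  m=1: -0.00765 + 0.00522j × -0.02245 + 0.05843j = -0.00013 - 0.00056j  (running Σ = -0.30248 - 0.00001j)
  m=2: 0.00002 - 0.00004j × -0.26209 - 0.23627j = -0.00002 + 0.00001j  (running Σ = -0.30250 + 0.00000j)
  m=3: 0.00000 + 0.00000j × -0.33204 + 0.16881j = -0.00000 - 0.00000j  (running Σ = -0.30250 + 0.00000j)
  m=4: -0.00000 - 0.00000j × 0.01703 + 0.16388j = 0.00000 - 0.00000j  (running Σ = -0.30250 + 0.00000j)
Accumulated sum -0.30250 + 0.00000j; after 4π/(2l+1) scaling, -0.42237 + 0.00000j ⇒ P_4 = -0.422365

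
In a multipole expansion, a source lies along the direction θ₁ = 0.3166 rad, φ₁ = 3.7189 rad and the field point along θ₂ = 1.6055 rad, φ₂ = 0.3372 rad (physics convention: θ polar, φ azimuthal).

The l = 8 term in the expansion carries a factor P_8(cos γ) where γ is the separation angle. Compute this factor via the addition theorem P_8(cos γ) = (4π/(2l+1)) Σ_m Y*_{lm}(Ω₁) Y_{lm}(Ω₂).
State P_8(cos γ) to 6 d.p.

Expand P_8 via completeness: Σ_{m} conj(Y_{8,m}) at Ω₁ times Y_{8,m} at Ω₂ —
  term(m=-8) = (-0.000008, 0.000022)   from Y*(Ω₁)=(-0.000004, -0.000045), Y(Ω₂)=(-0.463218, -0.220337)
  term(m=-7) = (-0.000004, 0.000039)   from Y*(Ω₁)=(0.000346, 0.000435), Y(Ω₂)=(0.050581, 0.050158)
  term(m=-6) = (-0.000206, -0.001571)   from Y*(Ω₁)=(-0.004080, -0.001362), Y(Ω₂)=(0.160988, 0.331236)
  term(m=-5) = (-0.000724, -0.001864)   from Y*(Ω₁)=(0.023067, -0.006014), Y(Ω₂)=(-0.009642, -0.083323)
  term(m=-4) = (0.018184, 0.025998)   from Y*(Ω₁)=(-0.065319, 0.071762), Y(Ω₂)=(0.071986, -0.318923)
  term(m=-3) = (0.019151, 0.016807)   from Y*(Ω₁)=(0.045516, -0.280037), Y(Ω₂)=(-0.047645, 0.076130)
  term(m=-2) = (-0.150126, -0.078198)   from Y*(Ω₁)=(0.221154, 0.500348), Y(Ω₂)=(-0.241689, 0.193216)
  term(m=-1) = (-0.046892, -0.011481)   from Y*(Ω₁)=(-0.438079, -0.285332), Y(Ω₂)=(0.087142, -0.030551)
  term(m=+0) = (-0.049689, -0.000000)   from Y*(Ω₁)=(-0.163266, -0.000000), Y(Ω₂)=(0.304345, 0.000000)
  term(m=+1) = (-0.046892, 0.011481)   from Y*(Ω₁)=(0.438079, -0.285332), Y(Ω₂)=(-0.087142, -0.030551)
  term(m=+2) = (-0.150126, 0.078198)   from Y*(Ω₁)=(0.221154, -0.500348), Y(Ω₂)=(-0.241689, -0.193216)
  term(m=+3) = (0.019151, -0.016807)   from Y*(Ω₁)=(-0.045516, -0.280037), Y(Ω₂)=(0.047645, 0.076130)
  term(m=+4) = (0.018184, -0.025998)   from Y*(Ω₁)=(-0.065319, -0.071762), Y(Ω₂)=(0.071986, 0.318923)
  term(m=+5) = (-0.000724, 0.001864)   from Y*(Ω₁)=(-0.023067, -0.006014), Y(Ω₂)=(0.009642, -0.083323)
  term(m=+6) = (-0.000206, 0.001571)   from Y*(Ω₁)=(-0.004080, 0.001362), Y(Ω₂)=(0.160988, -0.331236)
  term(m=+7) = (-0.000004, -0.000039)   from Y*(Ω₁)=(-0.000346, 0.000435), Y(Ω₂)=(-0.050581, 0.050158)
  term(m=+8) = (-0.000008, -0.000022)   from Y*(Ω₁)=(-0.000004, 0.000045), Y(Ω₂)=(-0.463218, 0.220337)
Σ over m = (-0.370937, -0.000000); ×(4π/17) → (-0.274196, -0.000000). Real part: -0.274196

-0.274196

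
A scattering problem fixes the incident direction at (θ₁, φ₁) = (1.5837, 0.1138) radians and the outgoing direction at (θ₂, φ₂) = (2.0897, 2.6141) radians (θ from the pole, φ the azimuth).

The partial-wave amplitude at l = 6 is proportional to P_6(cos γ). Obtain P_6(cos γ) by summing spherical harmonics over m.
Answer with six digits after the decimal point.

Summing Y*_{l m}(θ₁,φ₁)·Y_{l m}(θ₂,φ₂) over m ∈ [−6, 6]; prefactor 4π/(2·6+1) = 0.966644:
  [-6]  conj(Y_{6,-6})(Ω₁) = +0.374594+0.304658i ; Y_{6,-6}(Ω₂) = -0.207068-0.004839i ; Δ = -0.076092-0.064898i
  [-5]  conj(Y_{6,-5})(Ω₁) = -0.018183-0.011629i ; Y_{6,-5}(Ω₂) = -0.358793+0.197937i ; Δ = +0.008826+0.000573i
  [-4]  conj(Y_{6,-4})(Ω₁) = -0.319758-0.156517i ; Y_{6,-4}(Ω₂) = -0.177628+0.296885i ; Δ = +0.103265-0.067129i
  [-3]  conj(Y_{6,-3})(Ω₁) = +0.023740+0.008435i ; Y_{6,-3}(Ω₂) = +0.000728-0.062313i ; Δ = +0.000543-0.001473i
  [-2]  conj(Y_{6,-2})(Ω₁) = +0.316293+0.073258i ; Y_{6,-2}(Ω₂) = -0.173330-0.305690i ; Δ = -0.032429-0.109385i
  [-1]  conj(Y_{6,-1})(Ω₁) = -0.026379-0.003015i ; Y_{6,-1}(Ω₂) = -0.058594-0.034134i ; Δ = +0.001443+0.001077i
  [+0]  conj(Y_{6,0})(Ω₁) = -0.316735-0.000000i ; Y_{6,0}(Ω₂) = +0.330991+0.000000i ; Δ = -0.104837-0.000000i
  [+1]  conj(Y_{6,1})(Ω₁) = +0.026379-0.003015i ; Y_{6,1}(Ω₂) = +0.058594-0.034134i ; Δ = +0.001443-0.001077i
  [+2]  conj(Y_{6,2})(Ω₁) = +0.316293-0.073258i ; Y_{6,2}(Ω₂) = -0.173330+0.305690i ; Δ = -0.032429+0.109385i
  [+3]  conj(Y_{6,3})(Ω₁) = -0.023740+0.008435i ; Y_{6,3}(Ω₂) = -0.000728-0.062313i ; Δ = +0.000543+0.001473i
  [+4]  conj(Y_{6,4})(Ω₁) = -0.319758+0.156517i ; Y_{6,4}(Ω₂) = -0.177628-0.296885i ; Δ = +0.103265+0.067129i
  [+5]  conj(Y_{6,5})(Ω₁) = +0.018183-0.011629i ; Y_{6,5}(Ω₂) = +0.358793+0.197937i ; Δ = +0.008826-0.000573i
  [+6]  conj(Y_{6,6})(Ω₁) = +0.374594-0.304658i ; Y_{6,6}(Ω₂) = -0.207068+0.004839i ; Δ = -0.076092+0.064898i
Σ over m = -0.093725+0.000000i; ×(4π/13) → -0.090599+0.000000i. Real part: -0.090599

-0.090599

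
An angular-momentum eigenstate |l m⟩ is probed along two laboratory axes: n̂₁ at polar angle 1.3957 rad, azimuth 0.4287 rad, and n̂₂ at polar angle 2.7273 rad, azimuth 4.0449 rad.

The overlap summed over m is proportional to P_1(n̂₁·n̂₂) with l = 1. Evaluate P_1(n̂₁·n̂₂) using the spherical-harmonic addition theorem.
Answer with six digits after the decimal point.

-0.512041

Addition theorem: P_1(cos γ) = (4π/3) Σ_m Y*_{lm}(Ω₁) Y_{lm}(Ω₂), m = −1…1:
  [-1]  conj(Y_{1,-1})(Ω₁) = 0.30942 + 0.14142j ; Y_{1,-1}(Ω₂) = -0.08609 + 0.10923j ; Δ = -0.04209 + 0.02162j
  [+0]  conj(Y_{1,0})(Ω₁) = 0.08512 + 0.00000j ; Y_{1,0}(Ω₂) = -0.44727 + 0.00000j ; Δ = -0.03807 + 0.00000j
  [+1]  conj(Y_{1,1})(Ω₁) = -0.30942 + 0.14142j ; Y_{1,1}(Ω₂) = 0.08609 + 0.10923j ; Δ = -0.04209 - 0.02162j
Σ over m = -0.12224 + 0.00000j; ×(4π/3) → -0.51204 + 0.00000j. Real part: -0.512041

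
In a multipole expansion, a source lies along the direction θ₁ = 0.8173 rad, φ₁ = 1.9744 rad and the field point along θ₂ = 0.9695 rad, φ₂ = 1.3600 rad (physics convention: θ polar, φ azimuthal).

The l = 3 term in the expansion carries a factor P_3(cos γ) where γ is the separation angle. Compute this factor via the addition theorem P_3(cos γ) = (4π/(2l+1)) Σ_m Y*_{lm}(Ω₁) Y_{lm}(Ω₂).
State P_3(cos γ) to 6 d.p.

0.377055

Expand P_3 via completeness: Σ_{m} conj(Y_{3,m}) at Ω₁ times Y_{3,m} at Ω₂ —
  m=-3: (0.151468, -0.057010) × (-0.138275, 0.188700) = (-0.010186, 0.036465)  (running Σ = (-0.010186, 0.036465))
  m=-2: (-0.257182, -0.268652) × (-0.358702, -0.160872) = (0.049033, 0.137739)  (running Σ = (0.038847, 0.174204))
  m=-1: (-0.124094, 0.290585) × (0.033465, -0.156397) = (0.041294, 0.029132)  (running Σ = (0.080140, 0.203337))
  m=0: (-0.168361, -0.000000) × (-0.295523, 0.000000) = (0.049755, 0.000000)  (running Σ = (0.129895, 0.203337))
  m=1: (0.124094, 0.290585) × (-0.033465, -0.156397) = (0.041294, -0.029132)  (running Σ = (0.171189, 0.174204))
  m=2: (-0.257182, 0.268652) × (-0.358702, 0.160872) = (0.049033, -0.137739)  (running Σ = (0.220222, 0.036465))
  m=3: (-0.151468, -0.057010) × (0.138275, 0.188700) = (-0.010186, -0.036465)  (running Σ = (0.210036, 0.000000))
Total Σ_m = (0.210036, 0.000000). Multiply by 1.795196: (0.377055, 0.000000). P_3(cos γ) = 0.377055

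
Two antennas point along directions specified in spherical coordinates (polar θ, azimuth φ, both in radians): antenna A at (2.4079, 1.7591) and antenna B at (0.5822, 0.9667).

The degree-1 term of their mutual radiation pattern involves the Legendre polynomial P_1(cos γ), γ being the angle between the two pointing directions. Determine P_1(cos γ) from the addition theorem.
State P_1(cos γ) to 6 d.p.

-0.361824

Term-by-term m-sum for l=1 (normalisation 4π/3 = 4.188790):
  m=-1: Y*=-0.04331 + 0.22726j  Y=0.10791 - 0.15635j  product 0.03086 + 0.03129j
  m=+0: Y*=-0.36289 + 0.00000j  Y=0.40811 + 0.00000j  product -0.14810 + 0.00000j
  m=+1: Y*=0.04331 + 0.22726j  Y=-0.10791 - 0.15635j  product 0.03086 - 0.03129j
Accumulated sum -0.08638 + 0.00000j; after 4π/(2l+1) scaling, -0.36182 + 0.00000j ⇒ P_1 = -0.361824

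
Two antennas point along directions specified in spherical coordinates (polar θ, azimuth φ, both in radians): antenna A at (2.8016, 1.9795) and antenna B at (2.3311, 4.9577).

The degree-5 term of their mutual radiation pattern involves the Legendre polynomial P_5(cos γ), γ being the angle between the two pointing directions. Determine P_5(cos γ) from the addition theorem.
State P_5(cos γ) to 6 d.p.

Summing Y*_{l m}(θ₁,φ₁)·Y_{l m}(θ₂,φ₂) over m ∈ [−5, 5]; prefactor 4π/(2·5+1) = 1.142397:
  m=-5: Y*=-0.001704-0.000872i  Y=+0.087288+0.031294i  product -0.000121-0.000129i
  m=-4: Y*=+0.001095-0.017078i  Y=-0.155051+0.231797i  product +0.003789+0.002902i
  m=-3: Y*=+0.084515-0.030342i  Y=-0.289310-0.319446i  product -0.034144-0.018220i
  m=-2: Y*=+0.202559+0.215960i  Y=+0.229757-0.122733i  product +0.073045+0.024758i
  m=-1: Y*=-0.218429+0.504349i  Y=-0.051425-0.205409i  product +0.114830+0.018931i
  m=+0: Y*=-0.281311-0.000000i  Y=+0.325184+0.000000i  product -0.091478-0.000000i
  m=+1: Y*=+0.218429+0.504349i  Y=+0.051425-0.205409i  product +0.114830-0.018931i
  m=+2: Y*=+0.202559-0.215960i  Y=+0.229757+0.122733i  product +0.073045-0.024758i
  m=+3: Y*=-0.084515-0.030342i  Y=+0.289310-0.319446i  product -0.034144+0.018220i
  m=+4: Y*=+0.001095+0.017078i  Y=-0.155051-0.231797i  product +0.003789-0.002902i
  m=+5: Y*=+0.001704-0.000872i  Y=-0.087288+0.031294i  product -0.000121+0.000129i
Σ over m = +0.223320+0.000000i; ×(4π/11) → +0.255120+0.000000i. Real part: 0.255120

0.255120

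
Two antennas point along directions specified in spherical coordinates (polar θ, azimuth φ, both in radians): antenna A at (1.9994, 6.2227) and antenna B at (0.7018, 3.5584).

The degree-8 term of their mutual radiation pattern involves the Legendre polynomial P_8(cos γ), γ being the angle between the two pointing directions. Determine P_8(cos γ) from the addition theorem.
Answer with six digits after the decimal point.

-0.217608

Addition theorem: P_8(cos γ) = (4π/17) Σ_m Y*_{lm}(Ω₁) Y_{lm}(Ω₂), m = −8…8:
  m=-8: Y*=+0.213702-0.112312i  Y=-0.015266+0.002981i  product -0.002927+0.002352i
  m=-7: Y*=-0.402284+0.181291i  Y=+0.071758+0.016344i  product -0.031830+0.006434i
  m=-6: Y*=+0.316958-0.120359i  Y=-0.169279-0.126233i  product -0.068848-0.019636i
  m=-5: Y*=+0.082162-0.025634i  Y=+0.196558+0.348741i  product +0.025089+0.023615i
  m=-4: Y*=-0.348776+0.086069i  Y=-0.044956-0.464740i  product +0.055679+0.158221i
  m=-3: Y*=+0.087938-0.016134i  Y=-0.062276+0.187688i  product -0.002448+0.017510i
  m=-2: Y*=+0.310067-0.037693i  Y=-0.183121+0.201689i  product -0.049177+0.069439i
  m=-1: Y*=-0.154765+0.009372i  Y=+0.316451-0.140108i  product -0.047662+0.024650i
  m=+0: Y*=-0.291282-0.000000i  Y=+0.172115+0.000000i  product -0.050134-0.000000i
  m=+1: Y*=+0.154765+0.009372i  Y=-0.316451-0.140108i  product -0.047662-0.024650i
  m=+2: Y*=+0.310067+0.037693i  Y=-0.183121-0.201689i  product -0.049177-0.069439i
  m=+3: Y*=-0.087938-0.016134i  Y=+0.062276+0.187688i  product -0.002448-0.017510i
  m=+4: Y*=-0.348776-0.086069i  Y=-0.044956+0.464740i  product +0.055679-0.158221i
  m=+5: Y*=-0.082162-0.025634i  Y=-0.196558+0.348741i  product +0.025089-0.023615i
  m=+6: Y*=+0.316958+0.120359i  Y=-0.169279+0.126233i  product -0.068848+0.019636i
  m=+7: Y*=+0.402284+0.181291i  Y=-0.071758+0.016344i  product -0.031830-0.006434i
  m=+8: Y*=+0.213702+0.112312i  Y=-0.015266-0.002981i  product -0.002927-0.002352i
Σ over m = -0.294384+0.000000i; ×(4π/17) → -0.217608+0.000000i. Real part: -0.217608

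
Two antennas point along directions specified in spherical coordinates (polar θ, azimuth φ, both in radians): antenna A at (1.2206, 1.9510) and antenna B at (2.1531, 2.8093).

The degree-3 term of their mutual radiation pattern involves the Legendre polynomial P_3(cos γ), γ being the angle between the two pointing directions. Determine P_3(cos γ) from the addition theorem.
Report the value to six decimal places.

-0.401093

Addition theorem: P_3(cos γ) = (4π/7) Σ_m Y*_{lm}(Ω₁) Y_{lm}(Ω₂), m = −3…3:
  m=-3: 0.31427 - 0.14420j × -0.13197 - 0.20413j = -0.07091 - 0.04512j  (running Σ = -0.07091 - 0.04512j)
  m=-2: -0.22414 - 0.21321j × -0.30861 - 0.24179j = 0.01762 + 0.12000j  (running Σ = -0.05329 + 0.07488j)
  m=-1: 0.04635 - 0.11599j × -0.13070 - 0.04510j = -0.01129 + 0.01307j  (running Σ = -0.06458 + 0.08794j)
  m=0: -0.30874 + 0.00000j × 0.30533 + 0.00000j = -0.09427 + 0.00000j  (running Σ = -0.15885 + 0.08794j)
  m=1: -0.04635 - 0.11599j × 0.13070 - 0.04510j = -0.01129 - 0.01307j  (running Σ = -0.17014 + 0.07488j)
  m=2: -0.22414 + 0.21321j × -0.30861 + 0.24179j = 0.01762 - 0.12000j  (running Σ = -0.15252 - 0.04512j)
  m=3: -0.31427 - 0.14420j × 0.13197 - 0.20413j = -0.07091 + 0.04512j  (running Σ = -0.22343 + 0.00000j)
Accumulated sum -0.22343 + 0.00000j; after 4π/(2l+1) scaling, -0.40109 + 0.00000j ⇒ P_3 = -0.401093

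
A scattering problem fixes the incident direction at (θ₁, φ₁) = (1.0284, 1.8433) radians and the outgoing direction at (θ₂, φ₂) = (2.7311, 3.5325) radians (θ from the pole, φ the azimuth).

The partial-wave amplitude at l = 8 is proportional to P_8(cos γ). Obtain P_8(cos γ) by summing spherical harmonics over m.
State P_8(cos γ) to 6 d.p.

-0.034795

Term-by-term m-sum for l=8 (normalisation 4π/17 = 0.739198):
  m=-8: Y*=-0.08540 + 0.12239j  Y=-0.00033 - 0.00000j  product 0.00003 - 0.00004j
  m=-7: Y*=0.33958 + 0.11887j  Y=-0.00280 - 0.00120j  product -0.00081 - 0.00074j
  m=-6: Y*=0.02858 - 0.44434j  Y=-0.01235 - 0.01262j  product -0.00596 + 0.00513j
  m=-5: Y*=-0.18865 + 0.03987j  Y=-0.02715 - 0.06725j  product 0.00780 + 0.01160j
  m=-4: Y*=-0.11053 - 0.21191j  Y=0.00154 - 0.21522j  product -0.04578 + 0.02346j
  m=-3: Y*=-0.23946 + 0.22455j  Y=0.17181 - 0.40856j  product 0.05060 + 0.13641j
  m=-2: Y*=-0.06991 - 0.04239j  Y=0.38812 - 0.38534j  product -0.04347 + 0.01049j
  m=-1: Y*=-0.09213 + 0.32968j  Y=0.15757 - 0.06494j  product 0.00689 + 0.05793j
  m=+0: Y*=-0.03199 + 0.00000j  Y=-0.44697 + 0.00000j  product 0.01430 + 0.00000j
  m=+1: Y*=0.09213 + 0.32968j  Y=-0.15757 - 0.06494j  product 0.00689 - 0.05793j
  m=+2: Y*=-0.06991 + 0.04239j  Y=0.38812 + 0.38534j  product -0.04347 - 0.01049j
  m=+3: Y*=0.23946 + 0.22455j  Y=-0.17181 - 0.40856j  product 0.05060 - 0.13641j
  m=+4: Y*=-0.11053 + 0.21191j  Y=0.00154 + 0.21522j  product -0.04578 - 0.02346j
  m=+5: Y*=0.18865 + 0.03987j  Y=0.02715 - 0.06725j  product 0.00780 - 0.01160j
  m=+6: Y*=0.02858 + 0.44434j  Y=-0.01235 + 0.01262j  product -0.00596 - 0.00513j
  m=+7: Y*=-0.33958 + 0.11887j  Y=0.00280 - 0.00120j  product -0.00081 + 0.00074j
  m=+8: Y*=-0.08540 - 0.12239j  Y=-0.00033 + 0.00000j  product 0.00003 + 0.00004j
Total Σ_m = -0.04707 + 0.00000j. Multiply by 0.739198: -0.03479 + 0.00000j. P_8(cos γ) = -0.034795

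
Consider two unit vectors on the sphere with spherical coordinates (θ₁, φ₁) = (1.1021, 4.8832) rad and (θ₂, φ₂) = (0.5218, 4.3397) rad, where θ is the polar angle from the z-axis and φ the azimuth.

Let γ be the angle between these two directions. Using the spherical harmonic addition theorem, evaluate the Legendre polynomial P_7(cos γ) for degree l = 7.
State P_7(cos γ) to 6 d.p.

Expand P_7 via completeness: Σ_{m} conj(Y_{7,m}) at Ω₁ times Y_{7,m} at Ω₂ —
  [-7]  conj(Y_{7,-7})(Ω₁) = (-0.209313, 0.082420) ; Y_{7,-7}(Ω₂) = (0.001941, 0.003292) ; Δ = (-0.000678, -0.000529)
  [-6]  conj(Y_{7,-6})(Ω₁) = (-0.221278, -0.364231) ; Y_{7,-6}(Ω₂) = (0.015355, -0.019568) ; Δ = (-0.010525, -0.001263)
  [-5]  conj(Y_{7,-5})(Ω₁) = (0.258421, -0.225167) ; Y_{7,-5}(Ω₂) = (-0.094797, -0.028562) ; Δ = (-0.030929, 0.013964)
  [-4]  conj(Y_{7,-4})(Ω₁) = (-0.056565, -0.046046) ; Y_{7,-4}(Ω₂) = (0.021257, 0.265008) ; Δ = (0.011000, -0.015969)
  [-3]  conj(Y_{7,-3})(Ω₁) = (0.173848, -0.309031) ; Y_{7,-3}(Ω₂) = (0.420962, -0.204767) ; Δ = (0.009904, -0.165688)
  [-2]  conj(Y_{7,-2})(Ω₁) = (0.079066, 0.028113) ; Y_{7,-2}(Ω₂) = (-0.324402, -0.299423) ; Δ = (-0.017232, -0.032794)
  [-1]  conj(Y_{7,-1})(Ω₁) = (0.054065, -0.313433) ; Y_{7,-1}(Ω₂) = (0.011834, -0.030268) ; Δ = (-0.008847, -0.005346)
  [+0]  conj(Y_{7,0})(Ω₁) = (0.125444, -0.000000) ; Y_{7,0}(Ω₂) = (-0.448617, 0.000000) ; Δ = (-0.056276, 0.000000)
  [+1]  conj(Y_{7,1})(Ω₁) = (-0.054065, -0.313433) ; Y_{7,1}(Ω₂) = (-0.011834, -0.030268) ; Δ = (-0.008847, 0.005346)
  [+2]  conj(Y_{7,2})(Ω₁) = (0.079066, -0.028113) ; Y_{7,2}(Ω₂) = (-0.324402, 0.299423) ; Δ = (-0.017232, 0.032794)
  [+3]  conj(Y_{7,3})(Ω₁) = (-0.173848, -0.309031) ; Y_{7,3}(Ω₂) = (-0.420962, -0.204767) ; Δ = (0.009904, 0.165688)
  [+4]  conj(Y_{7,4})(Ω₁) = (-0.056565, 0.046046) ; Y_{7,4}(Ω₂) = (0.021257, -0.265008) ; Δ = (0.011000, 0.015969)
  [+5]  conj(Y_{7,5})(Ω₁) = (-0.258421, -0.225167) ; Y_{7,5}(Ω₂) = (0.094797, -0.028562) ; Δ = (-0.030929, -0.013964)
  [+6]  conj(Y_{7,6})(Ω₁) = (-0.221278, 0.364231) ; Y_{7,6}(Ω₂) = (0.015355, 0.019568) ; Δ = (-0.010525, 0.001263)
  [+7]  conj(Y_{7,7})(Ω₁) = (0.209313, 0.082420) ; Y_{7,7}(Ω₂) = (-0.001941, 0.003292) ; Δ = (-0.000678, 0.000529)
Accumulated sum (-0.150889, 0.000000); after 4π/(2l+1) scaling, (-0.126408, 0.000000) ⇒ P_7 = -0.126408

-0.126408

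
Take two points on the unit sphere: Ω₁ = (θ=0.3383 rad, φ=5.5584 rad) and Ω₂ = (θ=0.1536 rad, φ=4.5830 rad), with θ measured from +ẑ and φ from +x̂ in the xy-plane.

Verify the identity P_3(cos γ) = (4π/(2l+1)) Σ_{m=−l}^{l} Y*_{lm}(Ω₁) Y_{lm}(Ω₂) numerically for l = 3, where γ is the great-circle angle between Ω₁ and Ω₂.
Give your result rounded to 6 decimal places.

Addition theorem: P_3(cos γ) = (4π/7) Σ_m Y*_{lm}(Ω₁) Y_{lm}(Ω₂), m = −3…3:
  m=-3: -0.008657-0.012557i × +0.000566-0.001383i = -0.000022+0.000005i  (running Σ = -0.000022+0.000005i)
  m=-2: +0.012841-0.105409i × -0.022854-0.006050i = -0.000931+0.002331i  (running Σ = -0.000953+0.002336i)
  m=-1: +0.276969-0.245276i × -0.024773+0.190390i = +0.039837+0.058808i  (running Σ = +0.038883+0.061145i)
  m=0: +0.510177-0.000000i × +0.694403+0.000000i = +0.354269+0.000000i  (running Σ = +0.393152+0.061145i)
  m=1: -0.276969-0.245276i × +0.024773+0.190390i = +0.039837-0.058808i  (running Σ = +0.432989+0.002336i)
  m=2: +0.012841+0.105409i × -0.022854+0.006050i = -0.000931-0.002331i  (running Σ = +0.432058+0.000005i)
  m=3: +0.008657-0.012557i × -0.000566-0.001383i = -0.000022-0.000005i  (running Σ = +0.432035-0.000000i)
Total Σ_m = +0.432035-0.000000i. Multiply by 1.795196: +0.775588-0.000000i. P_3(cos γ) = 0.775588

0.775588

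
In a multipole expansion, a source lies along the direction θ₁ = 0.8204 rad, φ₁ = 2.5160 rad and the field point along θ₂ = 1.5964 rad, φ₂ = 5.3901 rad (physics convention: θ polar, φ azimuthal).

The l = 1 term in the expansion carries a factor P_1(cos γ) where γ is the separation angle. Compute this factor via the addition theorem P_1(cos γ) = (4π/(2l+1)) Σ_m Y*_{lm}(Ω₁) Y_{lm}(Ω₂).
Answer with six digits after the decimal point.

Addition theorem: P_1(cos γ) = (4π/3) Σ_m Y*_{lm}(Ω₁) Y_{lm}(Ω₂), m = −1…1:
  [-1]  conj(Y_{1,-1})(Ω₁) = (-0.204843, 0.147976) ; Y_{1,-1}(Ω₂) = (0.216558, 0.269055) ; Δ = (-0.084174, -0.023069)
  [+0]  conj(Y_{1,0})(Ω₁) = (0.333192, -0.000000) ; Y_{1,0}(Ω₂) = (-0.012509, 0.000000) ; Δ = (-0.004168, 0.000000)
  [+1]  conj(Y_{1,1})(Ω₁) = (0.204843, 0.147976) ; Y_{1,1}(Ω₂) = (-0.216558, 0.269055) ; Δ = (-0.084174, 0.023069)
Σ over m = (-0.172516, 0.000000); ×(4π/3) → (-0.722634, 0.000000). Real part: -0.722634

-0.722634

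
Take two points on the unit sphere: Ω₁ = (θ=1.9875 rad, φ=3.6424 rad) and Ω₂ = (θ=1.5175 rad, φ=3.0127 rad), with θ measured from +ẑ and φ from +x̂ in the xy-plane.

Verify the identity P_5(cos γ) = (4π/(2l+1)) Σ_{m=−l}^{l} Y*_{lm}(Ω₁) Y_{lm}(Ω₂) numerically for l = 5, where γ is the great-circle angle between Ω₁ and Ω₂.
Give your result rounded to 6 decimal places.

-0.387934

Addition theorem: P_5(cos γ) = (4π/11) Σ_m Y*_{lm}(Ω₁) Y_{lm}(Ω₂), m = −5…5:
  [-5]  conj(Y_{5,-5})(Ω₁) = 0.23845 - 0.17663j ; Y_{5,-5}(Ω₂) = -0.36841 - 0.27686j ; Δ = -0.13675 - 0.00094j
  [-4]  conj(Y_{5,-4})(Ω₁) = 0.17407 - 0.37713j ; Y_{5,-4}(Ω₂) = 0.06764 + 0.03833j ; Δ = 0.02623 - 0.01884j
  [-3]  conj(Y_{5,-3})(Ω₁) = -0.00857 - 0.12519j ; Y_{5,-3}(Ω₂) = 0.31089 + 0.12659j ; Δ = 0.01318 - 0.04001j
  [-2]  conj(Y_{5,-2})(Ω₁) = 0.15720 + 0.24570j ; Y_{5,-2}(Ω₂) = -0.08631 - 0.02276j ; Δ = -0.00798 - 0.02478j
  [-1]  conj(Y_{5,-1})(Ω₁) = 0.18752 + 0.10264j ; Y_{5,-1}(Ω₂) = -0.30463 - 0.03948j ; Δ = -0.05307 - 0.03867j
  [+0]  conj(Y_{5,0})(Ω₁) = -0.24725 + 0.00000j ; Y_{5,0}(Ω₂) = 0.09222 + 0.00000j ; Δ = -0.02280 + 0.00000j
  [+1]  conj(Y_{5,1})(Ω₁) = -0.18752 + 0.10264j ; Y_{5,1}(Ω₂) = 0.30463 - 0.03948j ; Δ = -0.05307 + 0.03867j
  [+2]  conj(Y_{5,2})(Ω₁) = 0.15720 - 0.24570j ; Y_{5,2}(Ω₂) = -0.08631 + 0.02276j ; Δ = -0.00798 + 0.02478j
  [+3]  conj(Y_{5,3})(Ω₁) = 0.00857 - 0.12519j ; Y_{5,3}(Ω₂) = -0.31089 + 0.12659j ; Δ = 0.01318 + 0.04001j
  [+4]  conj(Y_{5,4})(Ω₁) = 0.17407 + 0.37713j ; Y_{5,4}(Ω₂) = 0.06764 - 0.03833j ; Δ = 0.02623 + 0.01884j
  [+5]  conj(Y_{5,5})(Ω₁) = -0.23845 - 0.17663j ; Y_{5,5}(Ω₂) = 0.36841 - 0.27686j ; Δ = -0.13675 + 0.00094j
Σ over m = -0.33958 - 0.00000j; ×(4π/11) → -0.38793 - 0.00000j. Real part: -0.387934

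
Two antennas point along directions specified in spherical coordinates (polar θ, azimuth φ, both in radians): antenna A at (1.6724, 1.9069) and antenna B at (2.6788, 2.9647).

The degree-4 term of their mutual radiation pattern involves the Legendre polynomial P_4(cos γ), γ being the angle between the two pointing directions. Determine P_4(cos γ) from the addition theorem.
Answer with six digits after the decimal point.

Expand P_4 via completeness: Σ_{m} conj(Y_{4,m}) at Ω₁ times Y_{4,m} at Ω₂ —
  term(m=-4) = -0.00353 + 0.00676j   from Y*(Ω₁)=0.09729 + 0.42241j, Y(Ω₂)=0.01336 + 0.01143j
  term(m=-3) = -0.01245 + 0.00040j   from Y*(Ω₁)=-0.10574 + 0.06666j, Y(Ω₂)=0.08596 + 0.05044j
  term(m=-2) = 0.04889 + 0.08067j   from Y*(Ω₁)=0.24040 + 0.19132j, Y(Ω₂)=0.28801 + 0.10637j
  term(m=-1) = -0.03377 + 0.05995j   from Y*(Ω₁)=-0.04610 + 0.13195j, Y(Ω₂)=0.48460 + 0.08663j
  term(m=+0) = 0.04276 + 0.00000j   from Y*(Ω₁)=0.28510 + 0.00000j, Y(Ω₂)=0.14998 + 0.00000j
  term(m=+1) = -0.03377 - 0.05995j   from Y*(Ω₁)=0.04610 + 0.13195j, Y(Ω₂)=-0.48460 + 0.08663j
  term(m=+2) = 0.04889 - 0.08067j   from Y*(Ω₁)=0.24040 - 0.19132j, Y(Ω₂)=0.28801 - 0.10637j
  term(m=+3) = -0.01245 - 0.00040j   from Y*(Ω₁)=0.10574 + 0.06666j, Y(Ω₂)=-0.08596 + 0.05044j
  term(m=+4) = -0.00353 - 0.00676j   from Y*(Ω₁)=0.09729 - 0.42241j, Y(Ω₂)=0.01336 - 0.01143j
Σ over m = 0.04104 - 0.00000j; ×(4π/9) → 0.05730 - 0.00000j. Real part: 0.057296

0.057296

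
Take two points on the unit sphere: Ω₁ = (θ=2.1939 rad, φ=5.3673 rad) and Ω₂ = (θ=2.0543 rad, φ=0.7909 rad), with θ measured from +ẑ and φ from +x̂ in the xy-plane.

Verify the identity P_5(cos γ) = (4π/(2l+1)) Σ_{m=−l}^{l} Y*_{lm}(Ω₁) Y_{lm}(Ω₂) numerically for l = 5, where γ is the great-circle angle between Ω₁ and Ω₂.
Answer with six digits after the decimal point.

Expand P_5 via completeness: Σ_{m} conj(Y_{5,m}) at Ω₁ times Y_{5,m} at Ω₂ —
  m=-5: -0.021730+0.162466i × -0.173569+0.183391i = -0.026023-0.032184i  (running Σ = -0.026023-0.032184i)
  m=-4: +0.322884-0.185707i × +0.419164-0.009226i = +0.133628-0.080821i  (running Σ = +0.107605-0.113005i)
  m=-3: -0.353241-0.146830i × -0.163070-0.157774i = +0.034437+0.079676i  (running Σ = +0.142042-0.033329i)
  m=-2: +0.003638+0.013624i × -0.002390-0.217165i = +0.002950-0.000823i  (running Σ = +0.144992-0.034152i)
  m=-1: -0.211052+0.274814i × -0.208341+0.210646i = -0.013918-0.101712i  (running Σ = +0.131074-0.135864i)
  m=0: +0.104545-0.000000i × -0.153010+0.000000i = -0.015996+0.000000i  (running Σ = +0.115078-0.135864i)
  m=1: +0.211052+0.274814i × +0.208341+0.210646i = -0.013918+0.101712i  (running Σ = +0.101160-0.034152i)
  m=2: +0.003638-0.013624i × -0.002390+0.217165i = +0.002950+0.000823i  (running Σ = +0.104110-0.033329i)
  m=3: +0.353241-0.146830i × +0.163070-0.157774i = +0.034437-0.079676i  (running Σ = +0.138547-0.113005i)
  m=4: +0.322884+0.185707i × +0.419164+0.009226i = +0.133628+0.080821i  (running Σ = +0.272175-0.032184i)
  m=5: +0.021730+0.162466i × +0.173569+0.183391i = -0.026023+0.032184i  (running Σ = +0.246152+0.000000i)
Total Σ_m = +0.246152+0.000000i. Multiply by 1.142397: +0.281203+0.000000i. P_5(cos γ) = 0.281203

0.281203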